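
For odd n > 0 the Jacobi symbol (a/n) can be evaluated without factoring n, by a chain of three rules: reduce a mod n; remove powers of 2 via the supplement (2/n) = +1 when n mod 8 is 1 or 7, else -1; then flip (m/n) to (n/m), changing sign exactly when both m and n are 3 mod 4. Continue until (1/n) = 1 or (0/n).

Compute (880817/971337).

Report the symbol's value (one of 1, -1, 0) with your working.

-1

flip (880817/971337) -> (971337/880817): both odd, 880817 mod 4 = 1, 971337 mod 4 = 1, so the flip contributes +1; sign now +1
(971337/880817): 971337 mod 880817 = 90520, so (971337/880817) = (90520/880817)
factor out 2^3: 90520 = 2^3·11315; with 880817 mod 8 = 1, (2/880817) = +1; sign now +1; continue with (11315/880817)
flip (11315/880817) -> (880817/11315): both odd, 11315 mod 4 = 3, 880817 mod 4 = 1, so the flip contributes +1; sign now +1
(880817/11315): 880817 mod 11315 = 9562, so (880817/11315) = (9562/11315)
factor out 2^1: 9562 = 2^1·4781; with 11315 mod 8 = 3, (2/11315) = -1; sign now -1; continue with (4781/11315)
flip (4781/11315) -> (11315/4781): both odd, 4781 mod 4 = 1, 11315 mod 4 = 3, so the flip contributes +1; sign now -1
(11315/4781): 11315 mod 4781 = 1753, so (11315/4781) = (1753/4781)
flip (1753/4781) -> (4781/1753): both odd, 1753 mod 4 = 1, 4781 mod 4 = 1, so the flip contributes +1; sign now -1
(4781/1753): 4781 mod 1753 = 1275, so (4781/1753) = (1275/1753)
flip (1275/1753) -> (1753/1275): both odd, 1275 mod 4 = 3, 1753 mod 4 = 1, so the flip contributes +1; sign now -1
(1753/1275): 1753 mod 1275 = 478, so (1753/1275) = (478/1275)
factor out 2^1: 478 = 2^1·239; with 1275 mod 8 = 3, (2/1275) = -1; sign now +1; continue with (239/1275)
flip (239/1275) -> (1275/239): both odd, 239 mod 4 = 3, 1275 mod 4 = 3, so the flip contributes -1; sign now -1
(1275/239): 1275 mod 239 = 80, so (1275/239) = (80/239)
factor out 2^4: 80 = 2^4·5; with 239 mod 8 = 7, (2/239) = +1; sign now -1; continue with (5/239)
flip (5/239) -> (239/5): both odd, 5 mod 4 = 1, 239 mod 4 = 3, so the flip contributes +1; sign now -1
(239/5): 239 mod 5 = 4, so (239/5) = (4/5)
factor out 2^2: 4 = 2^2·1; with 5 mod 8 = 5, (2/5) = -1; sign now -1; continue with (1/5)
reached (1/5) = 1, so the symbol is -1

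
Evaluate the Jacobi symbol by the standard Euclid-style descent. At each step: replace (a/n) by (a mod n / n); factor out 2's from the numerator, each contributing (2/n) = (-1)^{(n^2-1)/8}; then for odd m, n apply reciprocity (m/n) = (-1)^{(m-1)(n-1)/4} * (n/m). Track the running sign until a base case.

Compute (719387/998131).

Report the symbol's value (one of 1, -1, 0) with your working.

reciprocity: (719387/998131) = -1·(998131/719387) since 719387 mod 4 = 3, 998131 mod 4 = 3; sign now -1
(998131/719387) = (278744/719387)   [reduce mod 719387]
278744 = 2^3·34843; (2/719387) = -1 since 719387 mod 8 = 3, so (278744/719387) = (-1)^3·(34843/719387); sign now +1
reciprocity: (34843/719387) = -1·(719387/34843) since 34843 mod 4 = 3, 719387 mod 4 = 3; sign now -1
(719387/34843) = (22527/34843)   [reduce mod 34843]
reciprocity: (22527/34843) = -1·(34843/22527) since 22527 mod 4 = 3, 34843 mod 4 = 3; sign now +1
(34843/22527) = (12316/22527)   [reduce mod 22527]
12316 = 2^2·3079; (2/22527) = +1 since 22527 mod 8 = 7, so (12316/22527) = (+1)^2·(3079/22527); sign now +1
reciprocity: (3079/22527) = -1·(22527/3079) since 3079 mod 4 = 3, 22527 mod 4 = 3; sign now -1
(22527/3079) = (974/3079)   [reduce mod 3079]
974 = 2^1·487; (2/3079) = +1 since 3079 mod 8 = 7, so (974/3079) = (+1)^1·(487/3079); sign now -1
reciprocity: (487/3079) = -1·(3079/487) since 487 mod 4 = 3, 3079 mod 4 = 3; sign now +1
(3079/487) = (157/487)   [reduce mod 487]
reciprocity: (157/487) = +1·(487/157) since 157 mod 4 = 1, 487 mod 4 = 3; sign now +1
(487/157) = (16/157)   [reduce mod 157]
16 = 2^4·1; (2/157) = -1 since 157 mod 8 = 5, so (16/157) = (-1)^4·(1/157); sign now +1
(1/157) = 1; final value = sign = +1

1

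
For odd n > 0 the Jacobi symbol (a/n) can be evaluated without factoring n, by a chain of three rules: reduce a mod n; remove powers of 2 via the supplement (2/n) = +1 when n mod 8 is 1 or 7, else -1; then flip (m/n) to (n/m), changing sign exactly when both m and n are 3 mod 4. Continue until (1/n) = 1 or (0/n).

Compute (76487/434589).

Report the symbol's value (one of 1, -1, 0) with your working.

1

reciprocity: (76487/434589) = +1·(434589/76487) since 76487 mod 4 = 3, 434589 mod 4 = 1; sign now +1
(434589/76487) = (52154/76487)   [reduce mod 76487]
52154 = 2^1·26077; (2/76487) = +1 since 76487 mod 8 = 7, so (52154/76487) = (+1)^1·(26077/76487); sign now +1
reciprocity: (26077/76487) = +1·(76487/26077) since 26077 mod 4 = 1, 76487 mod 4 = 3; sign now +1
(76487/26077) = (24333/26077)   [reduce mod 26077]
reciprocity: (24333/26077) = +1·(26077/24333) since 24333 mod 4 = 1, 26077 mod 4 = 1; sign now +1
(26077/24333) = (1744/24333)   [reduce mod 24333]
1744 = 2^4·109; (2/24333) = -1 since 24333 mod 8 = 5, so (1744/24333) = (-1)^4·(109/24333); sign now +1
reciprocity: (109/24333) = +1·(24333/109) since 109 mod 4 = 1, 24333 mod 4 = 1; sign now +1
(24333/109) = (26/109)   [reduce mod 109]
26 = 2^1·13; (2/109) = -1 since 109 mod 8 = 5, so (26/109) = (-1)^1·(13/109); sign now -1
reciprocity: (13/109) = +1·(109/13) since 13 mod 4 = 1, 109 mod 4 = 1; sign now -1
(109/13) = (5/13)   [reduce mod 13]
reciprocity: (5/13) = +1·(13/5) since 5 mod 4 = 1, 13 mod 4 = 1; sign now -1
(13/5) = (3/5)   [reduce mod 5]
reciprocity: (3/5) = +1·(5/3) since 3 mod 4 = 3, 5 mod 4 = 1; sign now -1
(5/3) = (2/3)   [reduce mod 3]
2 = 2^1·1; (2/3) = -1 since 3 mod 8 = 3, so (2/3) = (-1)^1·(1/3); sign now +1
(1/3) = 1; final value = sign = +1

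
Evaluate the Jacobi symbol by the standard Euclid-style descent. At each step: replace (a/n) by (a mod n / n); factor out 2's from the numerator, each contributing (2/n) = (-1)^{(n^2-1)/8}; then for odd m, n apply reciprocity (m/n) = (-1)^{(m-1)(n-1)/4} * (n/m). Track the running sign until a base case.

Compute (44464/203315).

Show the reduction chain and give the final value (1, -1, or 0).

0

factor out 2^4: 44464 = 2^4·2779; with 203315 mod 8 = 3, (2/203315) = -1; sign now +1; continue with (2779/203315)
flip (2779/203315) -> (203315/2779): both odd, 2779 mod 4 = 3, 203315 mod 4 = 3, so the flip contributes -1; sign now -1
(203315/2779): 203315 mod 2779 = 448, so (203315/2779) = (448/2779)
factor out 2^6: 448 = 2^6·7; with 2779 mod 8 = 3, (2/2779) = -1; sign now -1; continue with (7/2779)
flip (7/2779) -> (2779/7): both odd, 7 mod 4 = 3, 2779 mod 4 = 3, so the flip contributes -1; sign now +1
(2779/7): 2779 mod 7 = 0, so (2779/7) = (0/7)
reached (0/7); gcd(a, n) > 1, so (0/7) = 0 and the symbol is 0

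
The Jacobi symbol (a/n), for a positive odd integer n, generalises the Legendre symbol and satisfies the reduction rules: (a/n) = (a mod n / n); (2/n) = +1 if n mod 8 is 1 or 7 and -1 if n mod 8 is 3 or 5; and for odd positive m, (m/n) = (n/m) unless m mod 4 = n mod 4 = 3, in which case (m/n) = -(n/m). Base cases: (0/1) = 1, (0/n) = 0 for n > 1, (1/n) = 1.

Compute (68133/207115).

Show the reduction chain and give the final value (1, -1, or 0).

-1

reciprocity: (68133/207115) = +1·(207115/68133) since 68133 mod 4 = 1, 207115 mod 4 = 3; sign now +1
(207115/68133) = (2716/68133)   [reduce mod 68133]
2716 = 2^2·679; (2/68133) = -1 since 68133 mod 8 = 5, so (2716/68133) = (-1)^2·(679/68133); sign now +1
reciprocity: (679/68133) = +1·(68133/679) since 679 mod 4 = 3, 68133 mod 4 = 1; sign now +1
(68133/679) = (233/679)   [reduce mod 679]
reciprocity: (233/679) = +1·(679/233) since 233 mod 4 = 1, 679 mod 4 = 3; sign now +1
(679/233) = (213/233)   [reduce mod 233]
reciprocity: (213/233) = +1·(233/213) since 213 mod 4 = 1, 233 mod 4 = 1; sign now +1
(233/213) = (20/213)   [reduce mod 213]
20 = 2^2·5; (2/213) = -1 since 213 mod 8 = 5, so (20/213) = (-1)^2·(5/213); sign now +1
reciprocity: (5/213) = +1·(213/5) since 5 mod 4 = 1, 213 mod 4 = 1; sign now +1
(213/5) = (3/5)   [reduce mod 5]
reciprocity: (3/5) = +1·(5/3) since 3 mod 4 = 3, 5 mod 4 = 1; sign now +1
(5/3) = (2/3)   [reduce mod 3]
2 = 2^1·1; (2/3) = -1 since 3 mod 8 = 3, so (2/3) = (-1)^1·(1/3); sign now -1
(1/3) = 1; final value = sign = -1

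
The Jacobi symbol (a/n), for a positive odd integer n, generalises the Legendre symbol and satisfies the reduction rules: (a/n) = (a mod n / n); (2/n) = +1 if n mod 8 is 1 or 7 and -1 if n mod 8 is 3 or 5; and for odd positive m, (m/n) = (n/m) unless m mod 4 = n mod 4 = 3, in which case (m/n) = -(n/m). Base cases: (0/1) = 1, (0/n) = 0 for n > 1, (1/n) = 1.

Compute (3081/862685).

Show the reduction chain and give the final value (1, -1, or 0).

reciprocity: (3081/862685) = +1·(862685/3081) since 3081 mod 4 = 1, 862685 mod 4 = 1; sign now +1
(862685/3081) = (5/3081)   [reduce mod 3081]
reciprocity: (5/3081) = +1·(3081/5) since 5 mod 4 = 1, 3081 mod 4 = 1; sign now +1
(3081/5) = (1/5)   [reduce mod 5]
(1/5) = 1; final value = sign = +1

1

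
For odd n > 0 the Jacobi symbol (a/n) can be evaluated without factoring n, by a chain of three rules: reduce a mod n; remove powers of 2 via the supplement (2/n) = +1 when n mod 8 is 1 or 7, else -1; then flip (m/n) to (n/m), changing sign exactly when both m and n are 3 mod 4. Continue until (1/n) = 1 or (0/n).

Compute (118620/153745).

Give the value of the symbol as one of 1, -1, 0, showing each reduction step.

0

118620 = 2^2·29655; (2/153745) = +1 since 153745 mod 8 = 1, so (118620/153745) = (+1)^2·(29655/153745); sign now +1
reciprocity: (29655/153745) = +1·(153745/29655) since 29655 mod 4 = 3, 153745 mod 4 = 1; sign now +1
(153745/29655) = (5470/29655)   [reduce mod 29655]
5470 = 2^1·2735; (2/29655) = +1 since 29655 mod 8 = 7, so (5470/29655) = (+1)^1·(2735/29655); sign now +1
reciprocity: (2735/29655) = -1·(29655/2735) since 2735 mod 4 = 3, 29655 mod 4 = 3; sign now -1
(29655/2735) = (2305/2735)   [reduce mod 2735]
reciprocity: (2305/2735) = +1·(2735/2305) since 2305 mod 4 = 1, 2735 mod 4 = 3; sign now -1
(2735/2305) = (430/2305)   [reduce mod 2305]
430 = 2^1·215; (2/2305) = +1 since 2305 mod 8 = 1, so (430/2305) = (+1)^1·(215/2305); sign now -1
reciprocity: (215/2305) = +1·(2305/215) since 215 mod 4 = 3, 2305 mod 4 = 1; sign now -1
(2305/215) = (155/215)   [reduce mod 215]
reciprocity: (155/215) = -1·(215/155) since 155 mod 4 = 3, 215 mod 4 = 3; sign now +1
(215/155) = (60/155)   [reduce mod 155]
60 = 2^2·15; (2/155) = -1 since 155 mod 8 = 3, so (60/155) = (-1)^2·(15/155); sign now +1
reciprocity: (15/155) = -1·(155/15) since 15 mod 4 = 3, 155 mod 4 = 3; sign now -1
(155/15) = (5/15)   [reduce mod 15]
reciprocity: (5/15) = +1·(15/5) since 5 mod 4 = 1, 15 mod 4 = 3; sign now -1
(15/5) = (0/5)   [reduce mod 5]
(0/5) = 0   [gcd(a, n) > 1]; final value = 0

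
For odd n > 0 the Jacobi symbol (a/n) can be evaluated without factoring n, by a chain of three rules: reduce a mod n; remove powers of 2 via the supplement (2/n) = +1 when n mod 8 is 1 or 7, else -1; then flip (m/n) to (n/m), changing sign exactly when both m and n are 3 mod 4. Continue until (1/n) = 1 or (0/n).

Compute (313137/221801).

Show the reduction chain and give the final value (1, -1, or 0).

(313137/221801): 313137 mod 221801 = 91336, so (313137/221801) = (91336/221801)
factor out 2^3: 91336 = 2^3·11417; with 221801 mod 8 = 1, (2/221801) = +1; sign now +1; continue with (11417/221801)
flip (11417/221801) -> (221801/11417): both odd, 11417 mod 4 = 1, 221801 mod 4 = 1, so the flip contributes +1; sign now +1
(221801/11417): 221801 mod 11417 = 4878, so (221801/11417) = (4878/11417)
factor out 2^1: 4878 = 2^1·2439; with 11417 mod 8 = 1, (2/11417) = +1; sign now +1; continue with (2439/11417)
flip (2439/11417) -> (11417/2439): both odd, 2439 mod 4 = 3, 11417 mod 4 = 1, so the flip contributes +1; sign now +1
(11417/2439): 11417 mod 2439 = 1661, so (11417/2439) = (1661/2439)
flip (1661/2439) -> (2439/1661): both odd, 1661 mod 4 = 1, 2439 mod 4 = 3, so the flip contributes +1; sign now +1
(2439/1661): 2439 mod 1661 = 778, so (2439/1661) = (778/1661)
factor out 2^1: 778 = 2^1·389; with 1661 mod 8 = 5, (2/1661) = -1; sign now -1; continue with (389/1661)
flip (389/1661) -> (1661/389): both odd, 389 mod 4 = 1, 1661 mod 4 = 1, so the flip contributes +1; sign now -1
(1661/389): 1661 mod 389 = 105, so (1661/389) = (105/389)
flip (105/389) -> (389/105): both odd, 105 mod 4 = 1, 389 mod 4 = 1, so the flip contributes +1; sign now -1
(389/105): 389 mod 105 = 74, so (389/105) = (74/105)
factor out 2^1: 74 = 2^1·37; with 105 mod 8 = 1, (2/105) = +1; sign now -1; continue with (37/105)
flip (37/105) -> (105/37): both odd, 37 mod 4 = 1, 105 mod 4 = 1, so the flip contributes +1; sign now -1
(105/37): 105 mod 37 = 31, so (105/37) = (31/37)
flip (31/37) -> (37/31): both odd, 31 mod 4 = 3, 37 mod 4 = 1, so the flip contributes +1; sign now -1
(37/31): 37 mod 31 = 6, so (37/31) = (6/31)
factor out 2^1: 6 = 2^1·3; with 31 mod 8 = 7, (2/31) = +1; sign now -1; continue with (3/31)
flip (3/31) -> (31/3): both odd, 3 mod 4 = 3, 31 mod 4 = 3, so the flip contributes -1; sign now +1
(31/3): 31 mod 3 = 1, so (31/3) = (1/3)
reached (1/3) = 1, so the symbol is +1

1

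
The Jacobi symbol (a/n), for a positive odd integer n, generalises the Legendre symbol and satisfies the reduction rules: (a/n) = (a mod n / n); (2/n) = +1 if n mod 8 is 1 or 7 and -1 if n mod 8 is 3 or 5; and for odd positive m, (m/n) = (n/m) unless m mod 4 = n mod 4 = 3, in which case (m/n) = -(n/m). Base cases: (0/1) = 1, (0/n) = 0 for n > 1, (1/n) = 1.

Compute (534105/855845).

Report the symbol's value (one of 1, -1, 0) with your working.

flip (534105/855845) -> (855845/534105): both odd, 534105 mod 4 = 1, 855845 mod 4 = 1, so the flip contributes +1; sign now +1
(855845/534105): 855845 mod 534105 = 321740, so (855845/534105) = (321740/534105)
factor out 2^2: 321740 = 2^2·80435; with 534105 mod 8 = 1, (2/534105) = +1; sign now +1; continue with (80435/534105)
flip (80435/534105) -> (534105/80435): both odd, 80435 mod 4 = 3, 534105 mod 4 = 1, so the flip contributes +1; sign now +1
(534105/80435): 534105 mod 80435 = 51495, so (534105/80435) = (51495/80435)
flip (51495/80435) -> (80435/51495): both odd, 51495 mod 4 = 3, 80435 mod 4 = 3, so the flip contributes -1; sign now -1
(80435/51495): 80435 mod 51495 = 28940, so (80435/51495) = (28940/51495)
factor out 2^2: 28940 = 2^2·7235; with 51495 mod 8 = 7, (2/51495) = +1; sign now -1; continue with (7235/51495)
flip (7235/51495) -> (51495/7235): both odd, 7235 mod 4 = 3, 51495 mod 4 = 3, so the flip contributes -1; sign now +1
(51495/7235): 51495 mod 7235 = 850, so (51495/7235) = (850/7235)
factor out 2^1: 850 = 2^1·425; with 7235 mod 8 = 3, (2/7235) = -1; sign now -1; continue with (425/7235)
flip (425/7235) -> (7235/425): both odd, 425 mod 4 = 1, 7235 mod 4 = 3, so the flip contributes +1; sign now -1
(7235/425): 7235 mod 425 = 10, so (7235/425) = (10/425)
factor out 2^1: 10 = 2^1·5; with 425 mod 8 = 1, (2/425) = +1; sign now -1; continue with (5/425)
flip (5/425) -> (425/5): both odd, 5 mod 4 = 1, 425 mod 4 = 1, so the flip contributes +1; sign now -1
(425/5): 425 mod 5 = 0, so (425/5) = (0/5)
reached (0/5); gcd(a, n) > 1, so (0/5) = 0 and the symbol is 0

0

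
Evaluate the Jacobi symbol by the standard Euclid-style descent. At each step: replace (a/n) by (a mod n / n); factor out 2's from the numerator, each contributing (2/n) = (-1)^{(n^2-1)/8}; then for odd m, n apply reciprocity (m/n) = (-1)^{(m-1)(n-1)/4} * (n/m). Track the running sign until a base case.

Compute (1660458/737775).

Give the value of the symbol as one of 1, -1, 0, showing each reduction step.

0

(1660458/737775) = (184908/737775)   [reduce mod 737775]
184908 = 2^2·46227; (2/737775) = +1 since 737775 mod 8 = 7, so (184908/737775) = (+1)^2·(46227/737775); sign now +1
reciprocity: (46227/737775) = -1·(737775/46227) since 46227 mod 4 = 3, 737775 mod 4 = 3; sign now -1
(737775/46227) = (44370/46227)   [reduce mod 46227]
44370 = 2^1·22185; (2/46227) = -1 since 46227 mod 8 = 3, so (44370/46227) = (-1)^1·(22185/46227); sign now +1
reciprocity: (22185/46227) = +1·(46227/22185) since 22185 mod 4 = 1, 46227 mod 4 = 3; sign now +1
(46227/22185) = (1857/22185)   [reduce mod 22185]
reciprocity: (1857/22185) = +1·(22185/1857) since 1857 mod 4 = 1, 22185 mod 4 = 1; sign now +1
(22185/1857) = (1758/1857)   [reduce mod 1857]
1758 = 2^1·879; (2/1857) = +1 since 1857 mod 8 = 1, so (1758/1857) = (+1)^1·(879/1857); sign now +1
reciprocity: (879/1857) = +1·(1857/879) since 879 mod 4 = 3, 1857 mod 4 = 1; sign now +1
(1857/879) = (99/879)   [reduce mod 879]
reciprocity: (99/879) = -1·(879/99) since 99 mod 4 = 3, 879 mod 4 = 3; sign now -1
(879/99) = (87/99)   [reduce mod 99]
reciprocity: (87/99) = -1·(99/87) since 87 mod 4 = 3, 99 mod 4 = 3; sign now +1
(99/87) = (12/87)   [reduce mod 87]
12 = 2^2·3; (2/87) = +1 since 87 mod 8 = 7, so (12/87) = (+1)^2·(3/87); sign now +1
reciprocity: (3/87) = -1·(87/3) since 3 mod 4 = 3, 87 mod 4 = 3; sign now -1
(87/3) = (0/3)   [reduce mod 3]
(0/3) = 0   [gcd(a, n) > 1]; final value = 0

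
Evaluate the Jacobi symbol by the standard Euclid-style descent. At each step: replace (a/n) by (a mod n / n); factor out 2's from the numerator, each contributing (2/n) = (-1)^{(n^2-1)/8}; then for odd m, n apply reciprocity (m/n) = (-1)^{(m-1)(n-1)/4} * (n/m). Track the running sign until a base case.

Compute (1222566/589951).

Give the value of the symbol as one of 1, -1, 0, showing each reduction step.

-1

(1222566/589951) = (42664/589951)   [reduce mod 589951]
42664 = 2^3·5333; (2/589951) = +1 since 589951 mod 8 = 7, so (42664/589951) = (+1)^3·(5333/589951); sign now +1
reciprocity: (5333/589951) = +1·(589951/5333) since 5333 mod 4 = 1, 589951 mod 4 = 3; sign now +1
(589951/5333) = (3321/5333)   [reduce mod 5333]
reciprocity: (3321/5333) = +1·(5333/3321) since 3321 mod 4 = 1, 5333 mod 4 = 1; sign now +1
(5333/3321) = (2012/3321)   [reduce mod 3321]
2012 = 2^2·503; (2/3321) = +1 since 3321 mod 8 = 1, so (2012/3321) = (+1)^2·(503/3321); sign now +1
reciprocity: (503/3321) = +1·(3321/503) since 503 mod 4 = 3, 3321 mod 4 = 1; sign now +1
(3321/503) = (303/503)   [reduce mod 503]
reciprocity: (303/503) = -1·(503/303) since 303 mod 4 = 3, 503 mod 4 = 3; sign now -1
(503/303) = (200/303)   [reduce mod 303]
200 = 2^3·25; (2/303) = +1 since 303 mod 8 = 7, so (200/303) = (+1)^3·(25/303); sign now -1
reciprocity: (25/303) = +1·(303/25) since 25 mod 4 = 1, 303 mod 4 = 3; sign now -1
(303/25) = (3/25)   [reduce mod 25]
reciprocity: (3/25) = +1·(25/3) since 3 mod 4 = 3, 25 mod 4 = 1; sign now -1
(25/3) = (1/3)   [reduce mod 3]
(1/3) = 1; final value = sign = -1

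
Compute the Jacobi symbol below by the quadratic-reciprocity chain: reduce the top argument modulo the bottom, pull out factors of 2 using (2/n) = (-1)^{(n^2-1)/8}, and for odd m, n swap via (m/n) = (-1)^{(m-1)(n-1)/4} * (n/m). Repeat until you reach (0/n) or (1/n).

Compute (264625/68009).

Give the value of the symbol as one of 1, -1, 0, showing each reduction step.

(264625/68009) = (60598/68009)   [reduce mod 68009]
60598 = 2^1·30299; (2/68009) = +1 since 68009 mod 8 = 1, so (60598/68009) = (+1)^1·(30299/68009); sign now +1
reciprocity: (30299/68009) = +1·(68009/30299) since 30299 mod 4 = 3, 68009 mod 4 = 1; sign now +1
(68009/30299) = (7411/30299)   [reduce mod 30299]
reciprocity: (7411/30299) = -1·(30299/7411) since 7411 mod 4 = 3, 30299 mod 4 = 3; sign now -1
(30299/7411) = (655/7411)   [reduce mod 7411]
reciprocity: (655/7411) = -1·(7411/655) since 655 mod 4 = 3, 7411 mod 4 = 3; sign now +1
(7411/655) = (206/655)   [reduce mod 655]
206 = 2^1·103; (2/655) = +1 since 655 mod 8 = 7, so (206/655) = (+1)^1·(103/655); sign now +1
reciprocity: (103/655) = -1·(655/103) since 103 mod 4 = 3, 655 mod 4 = 3; sign now -1
(655/103) = (37/103)   [reduce mod 103]
reciprocity: (37/103) = +1·(103/37) since 37 mod 4 = 1, 103 mod 4 = 3; sign now -1
(103/37) = (29/37)   [reduce mod 37]
reciprocity: (29/37) = +1·(37/29) since 29 mod 4 = 1, 37 mod 4 = 1; sign now -1
(37/29) = (8/29)   [reduce mod 29]
8 = 2^3·1; (2/29) = -1 since 29 mod 8 = 5, so (8/29) = (-1)^3·(1/29); sign now +1
(1/29) = 1; final value = sign = +1

1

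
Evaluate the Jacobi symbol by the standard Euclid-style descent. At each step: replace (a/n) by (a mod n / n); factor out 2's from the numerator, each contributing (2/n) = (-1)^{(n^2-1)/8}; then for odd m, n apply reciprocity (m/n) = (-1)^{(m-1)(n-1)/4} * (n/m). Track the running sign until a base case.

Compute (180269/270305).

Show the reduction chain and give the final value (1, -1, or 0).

flip (180269/270305) -> (270305/180269): both odd, 180269 mod 4 = 1, 270305 mod 4 = 1, so the flip contributes +1; sign now +1
(270305/180269): 270305 mod 180269 = 90036, so (270305/180269) = (90036/180269)
factor out 2^2: 90036 = 2^2·22509; with 180269 mod 8 = 5, (2/180269) = -1; sign now +1; continue with (22509/180269)
flip (22509/180269) -> (180269/22509): both odd, 22509 mod 4 = 1, 180269 mod 4 = 1, so the flip contributes +1; sign now +1
(180269/22509): 180269 mod 22509 = 197, so (180269/22509) = (197/22509)
flip (197/22509) -> (22509/197): both odd, 197 mod 4 = 1, 22509 mod 4 = 1, so the flip contributes +1; sign now +1
(22509/197): 22509 mod 197 = 51, so (22509/197) = (51/197)
flip (51/197) -> (197/51): both odd, 51 mod 4 = 3, 197 mod 4 = 1, so the flip contributes +1; sign now +1
(197/51): 197 mod 51 = 44, so (197/51) = (44/51)
factor out 2^2: 44 = 2^2·11; with 51 mod 8 = 3, (2/51) = -1; sign now +1; continue with (11/51)
flip (11/51) -> (51/11): both odd, 11 mod 4 = 3, 51 mod 4 = 3, so the flip contributes -1; sign now -1
(51/11): 51 mod 11 = 7, so (51/11) = (7/11)
flip (7/11) -> (11/7): both odd, 7 mod 4 = 3, 11 mod 4 = 3, so the flip contributes -1; sign now +1
(11/7): 11 mod 7 = 4, so (11/7) = (4/7)
factor out 2^2: 4 = 2^2·1; with 7 mod 8 = 7, (2/7) = +1; sign now +1; continue with (1/7)
reached (1/7) = 1, so the symbol is +1

1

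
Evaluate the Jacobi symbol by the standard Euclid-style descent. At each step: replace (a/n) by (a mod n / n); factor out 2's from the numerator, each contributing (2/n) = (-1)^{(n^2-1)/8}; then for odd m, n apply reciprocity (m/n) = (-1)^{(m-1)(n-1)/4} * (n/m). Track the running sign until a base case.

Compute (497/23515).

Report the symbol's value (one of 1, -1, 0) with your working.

reciprocity: (497/23515) = +1·(23515/497) since 497 mod 4 = 1, 23515 mod 4 = 3; sign now +1
(23515/497) = (156/497)   [reduce mod 497]
156 = 2^2·39; (2/497) = +1 since 497 mod 8 = 1, so (156/497) = (+1)^2·(39/497); sign now +1
reciprocity: (39/497) = +1·(497/39) since 39 mod 4 = 3, 497 mod 4 = 1; sign now +1
(497/39) = (29/39)   [reduce mod 39]
reciprocity: (29/39) = +1·(39/29) since 29 mod 4 = 1, 39 mod 4 = 3; sign now +1
(39/29) = (10/29)   [reduce mod 29]
10 = 2^1·5; (2/29) = -1 since 29 mod 8 = 5, so (10/29) = (-1)^1·(5/29); sign now -1
reciprocity: (5/29) = +1·(29/5) since 5 mod 4 = 1, 29 mod 4 = 1; sign now -1
(29/5) = (4/5)   [reduce mod 5]
4 = 2^2·1; (2/5) = -1 since 5 mod 8 = 5, so (4/5) = (-1)^2·(1/5); sign now -1
(1/5) = 1; final value = sign = -1

-1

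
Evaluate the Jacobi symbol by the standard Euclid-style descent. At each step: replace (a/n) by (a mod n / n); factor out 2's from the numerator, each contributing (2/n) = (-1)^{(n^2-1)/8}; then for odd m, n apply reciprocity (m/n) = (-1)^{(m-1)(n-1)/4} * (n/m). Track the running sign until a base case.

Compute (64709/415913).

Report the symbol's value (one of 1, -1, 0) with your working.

reciprocity: (64709/415913) = +1·(415913/64709) since 64709 mod 4 = 1, 415913 mod 4 = 1; sign now +1
(415913/64709) = (27659/64709)   [reduce mod 64709]
reciprocity: (27659/64709) = +1·(64709/27659) since 27659 mod 4 = 3, 64709 mod 4 = 1; sign now +1
(64709/27659) = (9391/27659)   [reduce mod 27659]
reciprocity: (9391/27659) = -1·(27659/9391) since 9391 mod 4 = 3, 27659 mod 4 = 3; sign now -1
(27659/9391) = (8877/9391)   [reduce mod 9391]
reciprocity: (8877/9391) = +1·(9391/8877) since 8877 mod 4 = 1, 9391 mod 4 = 3; sign now -1
(9391/8877) = (514/8877)   [reduce mod 8877]
514 = 2^1·257; (2/8877) = -1 since 8877 mod 8 = 5, so (514/8877) = (-1)^1·(257/8877); sign now +1
reciprocity: (257/8877) = +1·(8877/257) since 257 mod 4 = 1, 8877 mod 4 = 1; sign now +1
(8877/257) = (139/257)   [reduce mod 257]
reciprocity: (139/257) = +1·(257/139) since 139 mod 4 = 3, 257 mod 4 = 1; sign now +1
(257/139) = (118/139)   [reduce mod 139]
118 = 2^1·59; (2/139) = -1 since 139 mod 8 = 3, so (118/139) = (-1)^1·(59/139); sign now -1
reciprocity: (59/139) = -1·(139/59) since 59 mod 4 = 3, 139 mod 4 = 3; sign now +1
(139/59) = (21/59)   [reduce mod 59]
reciprocity: (21/59) = +1·(59/21) since 21 mod 4 = 1, 59 mod 4 = 3; sign now +1
(59/21) = (17/21)   [reduce mod 21]
reciprocity: (17/21) = +1·(21/17) since 17 mod 4 = 1, 21 mod 4 = 1; sign now +1
(21/17) = (4/17)   [reduce mod 17]
4 = 2^2·1; (2/17) = +1 since 17 mod 8 = 1, so (4/17) = (+1)^2·(1/17); sign now +1
(1/17) = 1; final value = sign = +1

1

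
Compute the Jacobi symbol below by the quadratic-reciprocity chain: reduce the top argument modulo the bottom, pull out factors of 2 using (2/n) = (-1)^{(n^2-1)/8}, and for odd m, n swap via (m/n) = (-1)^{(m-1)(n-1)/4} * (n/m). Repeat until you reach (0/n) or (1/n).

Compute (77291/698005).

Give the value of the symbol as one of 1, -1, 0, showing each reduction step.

-1

reciprocity: (77291/698005) = +1·(698005/77291) since 77291 mod 4 = 3, 698005 mod 4 = 1; sign now +1
(698005/77291) = (2386/77291)   [reduce mod 77291]
2386 = 2^1·1193; (2/77291) = -1 since 77291 mod 8 = 3, so (2386/77291) = (-1)^1·(1193/77291); sign now -1
reciprocity: (1193/77291) = +1·(77291/1193) since 1193 mod 4 = 1, 77291 mod 4 = 3; sign now -1
(77291/1193) = (939/1193)   [reduce mod 1193]
reciprocity: (939/1193) = +1·(1193/939) since 939 mod 4 = 3, 1193 mod 4 = 1; sign now -1
(1193/939) = (254/939)   [reduce mod 939]
254 = 2^1·127; (2/939) = -1 since 939 mod 8 = 3, so (254/939) = (-1)^1·(127/939); sign now +1
reciprocity: (127/939) = -1·(939/127) since 127 mod 4 = 3, 939 mod 4 = 3; sign now -1
(939/127) = (50/127)   [reduce mod 127]
50 = 2^1·25; (2/127) = +1 since 127 mod 8 = 7, so (50/127) = (+1)^1·(25/127); sign now -1
reciprocity: (25/127) = +1·(127/25) since 25 mod 4 = 1, 127 mod 4 = 3; sign now -1
(127/25) = (2/25)   [reduce mod 25]
2 = 2^1·1; (2/25) = +1 since 25 mod 8 = 1, so (2/25) = (+1)^1·(1/25); sign now -1
(1/25) = 1; final value = sign = -1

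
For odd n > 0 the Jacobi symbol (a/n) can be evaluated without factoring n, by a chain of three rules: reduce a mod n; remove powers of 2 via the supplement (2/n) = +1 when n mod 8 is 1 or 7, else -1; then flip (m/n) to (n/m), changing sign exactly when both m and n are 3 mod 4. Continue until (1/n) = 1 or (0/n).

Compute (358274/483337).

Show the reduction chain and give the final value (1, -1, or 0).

factor out 2^1: 358274 = 2^1·179137; with 483337 mod 8 = 1, (2/483337) = +1; sign now +1; continue with (179137/483337)
flip (179137/483337) -> (483337/179137): both odd, 179137 mod 4 = 1, 483337 mod 4 = 1, so the flip contributes +1; sign now +1
(483337/179137): 483337 mod 179137 = 125063, so (483337/179137) = (125063/179137)
flip (125063/179137) -> (179137/125063): both odd, 125063 mod 4 = 3, 179137 mod 4 = 1, so the flip contributes +1; sign now +1
(179137/125063): 179137 mod 125063 = 54074, so (179137/125063) = (54074/125063)
factor out 2^1: 54074 = 2^1·27037; with 125063 mod 8 = 7, (2/125063) = +1; sign now +1; continue with (27037/125063)
flip (27037/125063) -> (125063/27037): both odd, 27037 mod 4 = 1, 125063 mod 4 = 3, so the flip contributes +1; sign now +1
(125063/27037): 125063 mod 27037 = 16915, so (125063/27037) = (16915/27037)
flip (16915/27037) -> (27037/16915): both odd, 16915 mod 4 = 3, 27037 mod 4 = 1, so the flip contributes +1; sign now +1
(27037/16915): 27037 mod 16915 = 10122, so (27037/16915) = (10122/16915)
factor out 2^1: 10122 = 2^1·5061; with 16915 mod 8 = 3, (2/16915) = -1; sign now -1; continue with (5061/16915)
flip (5061/16915) -> (16915/5061): both odd, 5061 mod 4 = 1, 16915 mod 4 = 3, so the flip contributes +1; sign now -1
(16915/5061): 16915 mod 5061 = 1732, so (16915/5061) = (1732/5061)
factor out 2^2: 1732 = 2^2·433; with 5061 mod 8 = 5, (2/5061) = -1; sign now -1; continue with (433/5061)
flip (433/5061) -> (5061/433): both odd, 433 mod 4 = 1, 5061 mod 4 = 1, so the flip contributes +1; sign now -1
(5061/433): 5061 mod 433 = 298, so (5061/433) = (298/433)
factor out 2^1: 298 = 2^1·149; with 433 mod 8 = 1, (2/433) = +1; sign now -1; continue with (149/433)
flip (149/433) -> (433/149): both odd, 149 mod 4 = 1, 433 mod 4 = 1, so the flip contributes +1; sign now -1
(433/149): 433 mod 149 = 135, so (433/149) = (135/149)
flip (135/149) -> (149/135): both odd, 135 mod 4 = 3, 149 mod 4 = 1, so the flip contributes +1; sign now -1
(149/135): 149 mod 135 = 14, so (149/135) = (14/135)
factor out 2^1: 14 = 2^1·7; with 135 mod 8 = 7, (2/135) = +1; sign now -1; continue with (7/135)
flip (7/135) -> (135/7): both odd, 7 mod 4 = 3, 135 mod 4 = 3, so the flip contributes -1; sign now +1
(135/7): 135 mod 7 = 2, so (135/7) = (2/7)
factor out 2^1: 2 = 2^1·1; with 7 mod 8 = 7, (2/7) = +1; sign now +1; continue with (1/7)
reached (1/7) = 1, so the symbol is +1

1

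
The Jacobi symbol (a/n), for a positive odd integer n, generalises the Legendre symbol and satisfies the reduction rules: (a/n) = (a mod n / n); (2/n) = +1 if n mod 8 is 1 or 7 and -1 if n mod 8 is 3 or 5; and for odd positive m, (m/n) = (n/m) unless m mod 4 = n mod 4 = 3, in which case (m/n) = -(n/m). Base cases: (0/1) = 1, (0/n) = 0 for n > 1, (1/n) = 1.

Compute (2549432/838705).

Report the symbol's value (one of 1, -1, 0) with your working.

(2549432/838705): 2549432 mod 838705 = 33317, so (2549432/838705) = (33317/838705)
flip (33317/838705) -> (838705/33317): both odd, 33317 mod 4 = 1, 838705 mod 4 = 1, so the flip contributes +1; sign now +1
(838705/33317): 838705 mod 33317 = 5780, so (838705/33317) = (5780/33317)
factor out 2^2: 5780 = 2^2·1445; with 33317 mod 8 = 5, (2/33317) = -1; sign now +1; continue with (1445/33317)
flip (1445/33317) -> (33317/1445): both odd, 1445 mod 4 = 1, 33317 mod 4 = 1, so the flip contributes +1; sign now +1
(33317/1445): 33317 mod 1445 = 82, so (33317/1445) = (82/1445)
factor out 2^1: 82 = 2^1·41; with 1445 mod 8 = 5, (2/1445) = -1; sign now -1; continue with (41/1445)
flip (41/1445) -> (1445/41): both odd, 41 mod 4 = 1, 1445 mod 4 = 1, so the flip contributes +1; sign now -1
(1445/41): 1445 mod 41 = 10, so (1445/41) = (10/41)
factor out 2^1: 10 = 2^1·5; with 41 mod 8 = 1, (2/41) = +1; sign now -1; continue with (5/41)
flip (5/41) -> (41/5): both odd, 5 mod 4 = 1, 41 mod 4 = 1, so the flip contributes +1; sign now -1
(41/5): 41 mod 5 = 1, so (41/5) = (1/5)
reached (1/5) = 1, so the symbol is -1

-1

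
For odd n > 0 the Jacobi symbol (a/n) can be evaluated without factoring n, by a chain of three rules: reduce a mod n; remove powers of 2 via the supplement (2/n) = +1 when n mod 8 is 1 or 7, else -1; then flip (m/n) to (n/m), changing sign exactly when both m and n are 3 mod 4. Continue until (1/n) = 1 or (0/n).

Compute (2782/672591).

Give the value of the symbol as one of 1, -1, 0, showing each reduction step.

1

factor out 2^1: 2782 = 2^1·1391; with 672591 mod 8 = 7, (2/672591) = +1; sign now +1; continue with (1391/672591)
flip (1391/672591) -> (672591/1391): both odd, 1391 mod 4 = 3, 672591 mod 4 = 3, so the flip contributes -1; sign now -1
(672591/1391): 672591 mod 1391 = 738, so (672591/1391) = (738/1391)
factor out 2^1: 738 = 2^1·369; with 1391 mod 8 = 7, (2/1391) = +1; sign now -1; continue with (369/1391)
flip (369/1391) -> (1391/369): both odd, 369 mod 4 = 1, 1391 mod 4 = 3, so the flip contributes +1; sign now -1
(1391/369): 1391 mod 369 = 284, so (1391/369) = (284/369)
factor out 2^2: 284 = 2^2·71; with 369 mod 8 = 1, (2/369) = +1; sign now -1; continue with (71/369)
flip (71/369) -> (369/71): both odd, 71 mod 4 = 3, 369 mod 4 = 1, so the flip contributes +1; sign now -1
(369/71): 369 mod 71 = 14, so (369/71) = (14/71)
factor out 2^1: 14 = 2^1·7; with 71 mod 8 = 7, (2/71) = +1; sign now -1; continue with (7/71)
flip (7/71) -> (71/7): both odd, 7 mod 4 = 3, 71 mod 4 = 3, so the flip contributes -1; sign now +1
(71/7): 71 mod 7 = 1, so (71/7) = (1/7)
reached (1/7) = 1, so the symbol is +1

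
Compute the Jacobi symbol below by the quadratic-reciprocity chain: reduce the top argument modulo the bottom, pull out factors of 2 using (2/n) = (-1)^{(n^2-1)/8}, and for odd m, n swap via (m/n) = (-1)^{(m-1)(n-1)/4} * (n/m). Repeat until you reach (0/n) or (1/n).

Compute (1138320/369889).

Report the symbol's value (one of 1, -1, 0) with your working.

(1138320/369889): 1138320 mod 369889 = 28653, so (1138320/369889) = (28653/369889)
flip (28653/369889) -> (369889/28653): both odd, 28653 mod 4 = 1, 369889 mod 4 = 1, so the flip contributes +1; sign now +1
(369889/28653): 369889 mod 28653 = 26053, so (369889/28653) = (26053/28653)
flip (26053/28653) -> (28653/26053): both odd, 26053 mod 4 = 1, 28653 mod 4 = 1, so the flip contributes +1; sign now +1
(28653/26053): 28653 mod 26053 = 2600, so (28653/26053) = (2600/26053)
factor out 2^3: 2600 = 2^3·325; with 26053 mod 8 = 5, (2/26053) = -1; sign now -1; continue with (325/26053)
flip (325/26053) -> (26053/325): both odd, 325 mod 4 = 1, 26053 mod 4 = 1, so the flip contributes +1; sign now -1
(26053/325): 26053 mod 325 = 53, so (26053/325) = (53/325)
flip (53/325) -> (325/53): both odd, 53 mod 4 = 1, 325 mod 4 = 1, so the flip contributes +1; sign now -1
(325/53): 325 mod 53 = 7, so (325/53) = (7/53)
flip (7/53) -> (53/7): both odd, 7 mod 4 = 3, 53 mod 4 = 1, so the flip contributes +1; sign now -1
(53/7): 53 mod 7 = 4, so (53/7) = (4/7)
factor out 2^2: 4 = 2^2·1; with 7 mod 8 = 7, (2/7) = +1; sign now -1; continue with (1/7)
reached (1/7) = 1, so the symbol is -1

-1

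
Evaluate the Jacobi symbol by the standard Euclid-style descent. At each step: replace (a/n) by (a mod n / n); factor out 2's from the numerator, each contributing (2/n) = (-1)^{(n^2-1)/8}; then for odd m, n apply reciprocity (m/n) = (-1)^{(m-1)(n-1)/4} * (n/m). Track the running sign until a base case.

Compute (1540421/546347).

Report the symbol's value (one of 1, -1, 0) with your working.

(1540421/546347): 1540421 mod 546347 = 447727, so (1540421/546347) = (447727/546347)
flip (447727/546347) -> (546347/447727): both odd, 447727 mod 4 = 3, 546347 mod 4 = 3, so the flip contributes -1; sign now -1
(546347/447727): 546347 mod 447727 = 98620, so (546347/447727) = (98620/447727)
factor out 2^2: 98620 = 2^2·24655; with 447727 mod 8 = 7, (2/447727) = +1; sign now -1; continue with (24655/447727)
flip (24655/447727) -> (447727/24655): both odd, 24655 mod 4 = 3, 447727 mod 4 = 3, so the flip contributes -1; sign now +1
(447727/24655): 447727 mod 24655 = 3937, so (447727/24655) = (3937/24655)
flip (3937/24655) -> (24655/3937): both odd, 3937 mod 4 = 1, 24655 mod 4 = 3, so the flip contributes +1; sign now +1
(24655/3937): 24655 mod 3937 = 1033, so (24655/3937) = (1033/3937)
flip (1033/3937) -> (3937/1033): both odd, 1033 mod 4 = 1, 3937 mod 4 = 1, so the flip contributes +1; sign now +1
(3937/1033): 3937 mod 1033 = 838, so (3937/1033) = (838/1033)
factor out 2^1: 838 = 2^1·419; with 1033 mod 8 = 1, (2/1033) = +1; sign now +1; continue with (419/1033)
flip (419/1033) -> (1033/419): both odd, 419 mod 4 = 3, 1033 mod 4 = 1, so the flip contributes +1; sign now +1
(1033/419): 1033 mod 419 = 195, so (1033/419) = (195/419)
flip (195/419) -> (419/195): both odd, 195 mod 4 = 3, 419 mod 4 = 3, so the flip contributes -1; sign now -1
(419/195): 419 mod 195 = 29, so (419/195) = (29/195)
flip (29/195) -> (195/29): both odd, 29 mod 4 = 1, 195 mod 4 = 3, so the flip contributes +1; sign now -1
(195/29): 195 mod 29 = 21, so (195/29) = (21/29)
flip (21/29) -> (29/21): both odd, 21 mod 4 = 1, 29 mod 4 = 1, so the flip contributes +1; sign now -1
(29/21): 29 mod 21 = 8, so (29/21) = (8/21)
factor out 2^3: 8 = 2^3·1; with 21 mod 8 = 5, (2/21) = -1; sign now +1; continue with (1/21)
reached (1/21) = 1, so the symbol is +1

1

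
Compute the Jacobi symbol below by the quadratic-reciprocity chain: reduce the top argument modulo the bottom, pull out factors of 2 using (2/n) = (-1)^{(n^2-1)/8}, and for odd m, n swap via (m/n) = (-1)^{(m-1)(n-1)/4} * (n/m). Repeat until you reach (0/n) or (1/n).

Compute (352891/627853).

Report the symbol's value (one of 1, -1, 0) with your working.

flip (352891/627853) -> (627853/352891): both odd, 352891 mod 4 = 3, 627853 mod 4 = 1, so the flip contributes +1; sign now +1
(627853/352891): 627853 mod 352891 = 274962, so (627853/352891) = (274962/352891)
factor out 2^1: 274962 = 2^1·137481; with 352891 mod 8 = 3, (2/352891) = -1; sign now -1; continue with (137481/352891)
flip (137481/352891) -> (352891/137481): both odd, 137481 mod 4 = 1, 352891 mod 4 = 3, so the flip contributes +1; sign now -1
(352891/137481): 352891 mod 137481 = 77929, so (352891/137481) = (77929/137481)
flip (77929/137481) -> (137481/77929): both odd, 77929 mod 4 = 1, 137481 mod 4 = 1, so the flip contributes +1; sign now -1
(137481/77929): 137481 mod 77929 = 59552, so (137481/77929) = (59552/77929)
factor out 2^5: 59552 = 2^5·1861; with 77929 mod 8 = 1, (2/77929) = +1; sign now -1; continue with (1861/77929)
flip (1861/77929) -> (77929/1861): both odd, 1861 mod 4 = 1, 77929 mod 4 = 1, so the flip contributes +1; sign now -1
(77929/1861): 77929 mod 1861 = 1628, so (77929/1861) = (1628/1861)
factor out 2^2: 1628 = 2^2·407; with 1861 mod 8 = 5, (2/1861) = -1; sign now -1; continue with (407/1861)
flip (407/1861) -> (1861/407): both odd, 407 mod 4 = 3, 1861 mod 4 = 1, so the flip contributes +1; sign now -1
(1861/407): 1861 mod 407 = 233, so (1861/407) = (233/407)
flip (233/407) -> (407/233): both odd, 233 mod 4 = 1, 407 mod 4 = 3, so the flip contributes +1; sign now -1
(407/233): 407 mod 233 = 174, so (407/233) = (174/233)
factor out 2^1: 174 = 2^1·87; with 233 mod 8 = 1, (2/233) = +1; sign now -1; continue with (87/233)
flip (87/233) -> (233/87): both odd, 87 mod 4 = 3, 233 mod 4 = 1, so the flip contributes +1; sign now -1
(233/87): 233 mod 87 = 59, so (233/87) = (59/87)
flip (59/87) -> (87/59): both odd, 59 mod 4 = 3, 87 mod 4 = 3, so the flip contributes -1; sign now +1
(87/59): 87 mod 59 = 28, so (87/59) = (28/59)
factor out 2^2: 28 = 2^2·7; with 59 mod 8 = 3, (2/59) = -1; sign now +1; continue with (7/59)
flip (7/59) -> (59/7): both odd, 7 mod 4 = 3, 59 mod 4 = 3, so the flip contributes -1; sign now -1
(59/7): 59 mod 7 = 3, so (59/7) = (3/7)
flip (3/7) -> (7/3): both odd, 3 mod 4 = 3, 7 mod 4 = 3, so the flip contributes -1; sign now +1
(7/3): 7 mod 3 = 1, so (7/3) = (1/3)
reached (1/3) = 1, so the symbol is +1

1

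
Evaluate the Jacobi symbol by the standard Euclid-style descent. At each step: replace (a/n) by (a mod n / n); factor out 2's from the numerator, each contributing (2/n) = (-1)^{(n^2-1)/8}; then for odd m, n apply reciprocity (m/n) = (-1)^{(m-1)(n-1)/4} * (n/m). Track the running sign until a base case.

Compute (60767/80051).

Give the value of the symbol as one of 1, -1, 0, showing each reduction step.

reciprocity: (60767/80051) = -1·(80051/60767) since 60767 mod 4 = 3, 80051 mod 4 = 3; sign now -1
(80051/60767) = (19284/60767)   [reduce mod 60767]
19284 = 2^2·4821; (2/60767) = +1 since 60767 mod 8 = 7, so (19284/60767) = (+1)^2·(4821/60767); sign now -1
reciprocity: (4821/60767) = +1·(60767/4821) since 4821 mod 4 = 1, 60767 mod 4 = 3; sign now -1
(60767/4821) = (2915/4821)   [reduce mod 4821]
reciprocity: (2915/4821) = +1·(4821/2915) since 2915 mod 4 = 3, 4821 mod 4 = 1; sign now -1
(4821/2915) = (1906/2915)   [reduce mod 2915]
1906 = 2^1·953; (2/2915) = -1 since 2915 mod 8 = 3, so (1906/2915) = (-1)^1·(953/2915); sign now +1
reciprocity: (953/2915) = +1·(2915/953) since 953 mod 4 = 1, 2915 mod 4 = 3; sign now +1
(2915/953) = (56/953)   [reduce mod 953]
56 = 2^3·7; (2/953) = +1 since 953 mod 8 = 1, so (56/953) = (+1)^3·(7/953); sign now +1
reciprocity: (7/953) = +1·(953/7) since 7 mod 4 = 3, 953 mod 4 = 1; sign now +1
(953/7) = (1/7)   [reduce mod 7]
(1/7) = 1; final value = sign = +1

1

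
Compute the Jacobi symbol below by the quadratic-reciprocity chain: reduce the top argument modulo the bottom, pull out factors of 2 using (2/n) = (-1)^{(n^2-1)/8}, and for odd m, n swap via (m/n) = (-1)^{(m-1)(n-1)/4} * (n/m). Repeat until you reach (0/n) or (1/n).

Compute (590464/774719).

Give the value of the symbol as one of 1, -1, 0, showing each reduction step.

1

590464 = 2^7·4613; (2/774719) = +1 since 774719 mod 8 = 7, so (590464/774719) = (+1)^7·(4613/774719); sign now +1
reciprocity: (4613/774719) = +1·(774719/4613) since 4613 mod 4 = 1, 774719 mod 4 = 3; sign now +1
(774719/4613) = (4348/4613)   [reduce mod 4613]
4348 = 2^2·1087; (2/4613) = -1 since 4613 mod 8 = 5, so (4348/4613) = (-1)^2·(1087/4613); sign now +1
reciprocity: (1087/4613) = +1·(4613/1087) since 1087 mod 4 = 3, 4613 mod 4 = 1; sign now +1
(4613/1087) = (265/1087)   [reduce mod 1087]
reciprocity: (265/1087) = +1·(1087/265) since 265 mod 4 = 1, 1087 mod 4 = 3; sign now +1
(1087/265) = (27/265)   [reduce mod 265]
reciprocity: (27/265) = +1·(265/27) since 27 mod 4 = 3, 265 mod 4 = 1; sign now +1
(265/27) = (22/27)   [reduce mod 27]
22 = 2^1·11; (2/27) = -1 since 27 mod 8 = 3, so (22/27) = (-1)^1·(11/27); sign now -1
reciprocity: (11/27) = -1·(27/11) since 11 mod 4 = 3, 27 mod 4 = 3; sign now +1
(27/11) = (5/11)   [reduce mod 11]
reciprocity: (5/11) = +1·(11/5) since 5 mod 4 = 1, 11 mod 4 = 3; sign now +1
(11/5) = (1/5)   [reduce mod 5]
(1/5) = 1; final value = sign = +1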